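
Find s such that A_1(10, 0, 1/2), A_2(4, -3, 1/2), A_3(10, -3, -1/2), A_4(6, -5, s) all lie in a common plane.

-1/2

The points are coplanar iff A_1A_2 · (A_1A_3 × A_1A_4) = 0.
Expanding, this is linear in s: (18)s + (9) = 0.
So s = -1/2.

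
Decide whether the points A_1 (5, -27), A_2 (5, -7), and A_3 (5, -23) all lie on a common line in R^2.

Yes

A_1A_2 = (0, 20), A_1A_3 = (0, 4).
Checking proportionality: A_1A_3 = 1/5·A_1A_2, so the vectors are parallel and the points are collinear.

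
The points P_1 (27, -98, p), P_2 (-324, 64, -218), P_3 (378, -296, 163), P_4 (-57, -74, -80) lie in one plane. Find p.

88

Coplanarity ⇔ det[P_1P_2; P_1P_3; P_1P_4] = 0.
Expanding, this is linear in p: (756)p + (-66528) = 0.
So p = 88.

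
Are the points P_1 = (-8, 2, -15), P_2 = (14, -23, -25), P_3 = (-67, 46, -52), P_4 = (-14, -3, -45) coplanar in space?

Yes

The four points are coplanar iff the 3×3 determinant with rows P_1P_2, P_1P_3, P_1P_4 is zero.
Rows: (22, -25, -10), (-59, 44, -37), (-6, -5, -30).
Expanding along the first row: (22)(-1505) − (-25)(1548) + (-10)(559) = 0.
Zero determinant ⇒ coplanar.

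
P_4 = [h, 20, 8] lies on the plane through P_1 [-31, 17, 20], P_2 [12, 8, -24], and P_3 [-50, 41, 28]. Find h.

-22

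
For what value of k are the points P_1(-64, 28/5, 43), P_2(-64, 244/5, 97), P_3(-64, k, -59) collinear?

Direction P_1P_2 = (0, 216/5, 54). From the z-coordinate of P_3, the parameter along the line is τ = (-59 − 43)/54 = -17/9.
Then k = 28/5 + (-17/9)·(216/5) = -76.

-76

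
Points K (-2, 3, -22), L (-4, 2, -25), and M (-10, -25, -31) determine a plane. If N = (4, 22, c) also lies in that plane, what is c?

Coplanarity requires KL · (KM × KN) = 0.
KL = (-2, -1, -3), KM = (-8, -28, -9); the triple product is linear in c with coefficient 48 and constant term 720.
Setting it to zero: c = -15.

-15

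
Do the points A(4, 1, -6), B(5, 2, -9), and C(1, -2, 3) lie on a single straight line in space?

AB = (1, 1, -3), AC = (-3, -3, 9).
AB × AC = (0, 0, 0).
The cross product vanishes, so the three points are collinear.

Yes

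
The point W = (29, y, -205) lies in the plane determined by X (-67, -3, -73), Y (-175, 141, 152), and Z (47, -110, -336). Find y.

The plane through X, Y, Z has equation −13797x − 2754y − 4860z = 1287441.
Substituting W: (-2754)y + (596187) = 1287441, so y = -251.

-251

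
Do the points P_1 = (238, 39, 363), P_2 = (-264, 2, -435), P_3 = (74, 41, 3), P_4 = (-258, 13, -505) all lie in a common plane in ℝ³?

A normal to the plane through P_1, P_2, P_3 is n = P_1P_2 × P_1P_3 = (14916, -49848, -7072).
The plane has equation n·P = -961200. For P_4: n·P_4 = -924992.
-924992 ≠ -961200, so P_4 is off the plane.

No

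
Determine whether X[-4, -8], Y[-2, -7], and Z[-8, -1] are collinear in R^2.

XY = (2, 1), XZ = (-4, 7).
If collinear, XZ would be a scalar multiple of XY. But (2)·(7) ≠ (1)·(-4) (difference 18), so they are not parallel; the points are not collinear.

No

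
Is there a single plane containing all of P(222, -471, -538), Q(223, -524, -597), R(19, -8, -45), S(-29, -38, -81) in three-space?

No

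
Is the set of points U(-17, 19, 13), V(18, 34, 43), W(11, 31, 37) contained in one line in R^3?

Yes

UV = (35, 15, 30), UW = (28, 12, 24).
Each component of UW is 4/5 times the corresponding component of UV, so UW = 4/5·UV and the points are collinear.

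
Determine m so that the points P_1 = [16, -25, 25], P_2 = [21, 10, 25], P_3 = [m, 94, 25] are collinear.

33

Direction P_1P_2 = (5, 35, 0). From the y-coordinate of P_3, the parameter along the line is τ = (94 − (-25))/35 = 17/5.
Then m = 16 + 17/5·(5) = 33.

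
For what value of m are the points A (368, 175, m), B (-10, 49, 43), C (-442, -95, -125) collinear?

190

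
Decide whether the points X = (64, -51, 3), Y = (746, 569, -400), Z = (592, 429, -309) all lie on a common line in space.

XY = (682, 620, -403), XZ = (528, 480, -312).
XY × XZ = (0, 0, 0).
The cross product vanishes, so the three points are collinear.

Yes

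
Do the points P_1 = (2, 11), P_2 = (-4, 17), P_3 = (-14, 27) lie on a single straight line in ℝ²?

Yes

P_1P_2 = (-6, 6), P_1P_3 = (-16, 16).
Checking proportionality: P_1P_3 = 8/3·P_1P_2, so the vectors are parallel and the points are collinear.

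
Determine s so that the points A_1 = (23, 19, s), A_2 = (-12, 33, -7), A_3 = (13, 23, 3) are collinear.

Direction A_2A_3 = (25, -10, 10). From the x-coordinate of A_1, the parameter along the line is τ = (23 − (-12))/25 = 7/5.
Then s = (-7) + 7/5·(10) = 7.

7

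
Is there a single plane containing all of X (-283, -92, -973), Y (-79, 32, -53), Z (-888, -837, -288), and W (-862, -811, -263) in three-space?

A normal to the plane through X, Y, Z is n = XY × XZ = (770340, -696340, -76960).
The plane has equation n·P = -79060860. For W: n·W = -79060860.
Equal, so W lies in the plane and all four are coplanar.

Yes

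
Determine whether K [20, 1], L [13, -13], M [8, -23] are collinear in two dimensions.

Yes

KL = (-7, -14), KM = (-12, -24).
det[KL; KM] = (-7)(-24) − (-14)(-12) = 0.
The determinant is zero, so the points are collinear.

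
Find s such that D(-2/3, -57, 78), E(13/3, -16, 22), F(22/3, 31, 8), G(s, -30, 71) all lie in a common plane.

1

Normal to plane DEF: n = (2058, -98, 112); plane equation n·P = 12950.
Requiring n·G = 12950: (2058)s + (10892) = 12950.
So s = 1.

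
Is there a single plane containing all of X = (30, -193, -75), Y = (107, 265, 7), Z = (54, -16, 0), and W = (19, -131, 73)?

No

The four points are coplanar iff the 3×3 determinant with rows XY, XZ, XW is zero.
Rows: (77, 458, 82), (24, 177, 75), (-11, 62, 148).
Expanding along the first row: (77)(21546) − (458)(4377) + (82)(3435) = -63954.
Nonzero ⇒ not coplanar.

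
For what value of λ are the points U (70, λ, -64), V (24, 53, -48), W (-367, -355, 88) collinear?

101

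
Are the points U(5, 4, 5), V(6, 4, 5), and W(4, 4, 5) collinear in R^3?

Yes

UV = (1, 0, 0), UW = (-1, 0, 0).
Each component of UW is -1 times the corresponding component of UV, so UW = -1·UV and the points are collinear.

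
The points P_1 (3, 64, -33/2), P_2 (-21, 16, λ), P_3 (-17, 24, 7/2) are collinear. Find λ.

15/2

Collinearity requires P_1P_2 × P_1P_3 = 0; each component is linear in λ.
The x-component gives (40)λ + (-300) = 0, so λ = 15/2.
The remaining components then also vanish.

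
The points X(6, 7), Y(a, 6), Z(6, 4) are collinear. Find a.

Collinearity: (Y − X) must be parallel to (Z − X) = (0, -3).
Cross-multiplying the components: (a − 6)·(-3) = (-1)·(0).
Solving gives a = 6.

6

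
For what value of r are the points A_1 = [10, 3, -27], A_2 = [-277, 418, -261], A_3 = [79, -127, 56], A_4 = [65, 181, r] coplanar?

-210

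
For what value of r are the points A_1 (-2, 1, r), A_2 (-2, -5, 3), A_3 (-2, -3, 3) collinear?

3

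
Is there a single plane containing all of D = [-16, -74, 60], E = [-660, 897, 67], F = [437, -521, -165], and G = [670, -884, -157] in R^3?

No

The four points are coplanar iff the 3×3 determinant with rows DE, DF, DG is zero.
Rows: (-644, 971, 7), (453, -447, -225), (686, -810, -217).
Expanding along the first row: (-644)(-85251) − (971)(56049) + (7)(-60288) = 56049.
Nonzero ⇒ not coplanar.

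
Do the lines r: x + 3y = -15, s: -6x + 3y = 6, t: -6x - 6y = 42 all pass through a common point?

Yes

Lines aᵢx + bᵢy = cᵢ with pairwise distinct directions are concurrent exactly when det[aᵢ bᵢ cᵢ] = 0.
Here the determinant is 0.
It vanishes, so the lines are concurrent at (-3, -4).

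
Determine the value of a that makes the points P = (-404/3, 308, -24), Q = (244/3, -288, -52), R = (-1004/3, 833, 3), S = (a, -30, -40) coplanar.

Coplanarity ⇔ det[PQ; PR; PS] = 0.
Expanding, this is linear in a: (-1392)a + (-16240) = 0.
So a = -35/3.

-35/3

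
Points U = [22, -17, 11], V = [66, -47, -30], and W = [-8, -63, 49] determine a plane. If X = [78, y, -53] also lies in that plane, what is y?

23

Coplanarity requires UV · (UW × UX) = 0.
UV = (44, -30, -41), UW = (-30, -46, 38); the triple product is linear in y with coefficient -442 and constant term 10166.
Setting it to zero: y = 23.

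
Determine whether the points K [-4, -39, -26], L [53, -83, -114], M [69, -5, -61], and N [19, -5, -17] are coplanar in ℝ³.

Yes

With K as base: KL = (57, -44, -88), KM = (73, 34, -35), KN = (23, 34, 9).
KM × KN = (1496, -1462, 1700).
KL · (KM × KN) = 0.
The scalar triple product vanishes, so the four points are coplanar.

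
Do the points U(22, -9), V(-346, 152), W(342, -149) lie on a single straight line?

UV = (-368, 161), UW = (320, -140).
Checking proportionality: UW = -20/23·UV, so the vectors are parallel and the points are collinear.

Yes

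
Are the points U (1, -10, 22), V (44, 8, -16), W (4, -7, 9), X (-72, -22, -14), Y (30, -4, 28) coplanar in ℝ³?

The plane through U, V, W has normal n = UV × UW = (-120, 445, 75) and equation n·P = -2920.
Checking the remaining points: n·X = -2200, n·Y = -3280.
Since n·X = -2200 ≠ -2920, X is off the plane and the points are not all coplanar.

No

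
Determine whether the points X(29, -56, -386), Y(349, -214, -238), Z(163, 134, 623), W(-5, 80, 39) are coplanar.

A normal to the plane through X, Y, Z is n = XY × XZ = (-187542, -303048, 81972).
The plane has equation n·P = -20109222. For W: n·W = -20109222.
Equal, so W lies in the plane and all four are coplanar.

Yes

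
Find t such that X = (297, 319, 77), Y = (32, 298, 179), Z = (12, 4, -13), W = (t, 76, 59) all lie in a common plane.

Normal to plane XYZ: n = (34020, -52920, 77490); plane equation n·P = -810810.
Requiring n·W = -810810: (34020)t + (549990) = -810810.
So t = -40.

-40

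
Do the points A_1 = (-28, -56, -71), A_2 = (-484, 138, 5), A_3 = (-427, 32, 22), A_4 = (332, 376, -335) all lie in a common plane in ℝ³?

No

A normal to the plane through A_1, A_2, A_3 is n = A_1A_2 × A_1A_3 = (11354, 12084, 37278).
The plane has equation n·P = -3641354. For A_4: n·A_4 = -4175018.
-4175018 ≠ -3641354, so A_4 is off the plane.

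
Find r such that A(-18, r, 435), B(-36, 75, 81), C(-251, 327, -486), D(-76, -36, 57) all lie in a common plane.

-540

Coplanarity ⇔ det[AB; AC; AD] = 0.
Expanding, this is linear in r: (-17520)r + (-9460800) = 0.
So r = -540.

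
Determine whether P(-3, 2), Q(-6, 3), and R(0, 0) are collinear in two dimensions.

No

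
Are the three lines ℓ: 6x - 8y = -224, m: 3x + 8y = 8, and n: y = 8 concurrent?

No

Intersecting ℓ and m: solving the 2×2 system gives (x, y) = (-24, 10).
Substitute into n: (0)(-24) + (1)(10) = 10.
But n requires 8 ≠ 10, so the three lines have no common point.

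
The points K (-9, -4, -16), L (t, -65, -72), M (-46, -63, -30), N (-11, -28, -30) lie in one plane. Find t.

Coplanarity ⇔ det[KL; KM; KN] = 0.
Expanding, this is linear in t: (490)t + (-8820) = 0.
So t = 18.

18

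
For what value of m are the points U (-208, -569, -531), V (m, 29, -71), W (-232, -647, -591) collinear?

-24

Direction UW = (-24, -78, -60). From the y-coordinate of V, the parameter along the line is τ = (29 − (-569))/(-78) = -23/3.
Then m = (-208) + (-23/3)·(-24) = -24.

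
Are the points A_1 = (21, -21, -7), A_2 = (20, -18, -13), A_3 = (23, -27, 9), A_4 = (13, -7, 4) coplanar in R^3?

No

With A_1 as base: A_1A_2 = (-1, 3, -6), A_1A_3 = (2, -6, 16), A_1A_4 = (-8, 14, 11).
A_1A_3 × A_1A_4 = (-290, -150, -20).
A_1A_2 · (A_1A_3 × A_1A_4) = -40.
Since -40 ≠ 0, the four points are not coplanar.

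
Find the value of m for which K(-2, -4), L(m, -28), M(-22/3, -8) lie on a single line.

-34

The three points are collinear iff det[KL; KM] = 0.
This determinant is linear in m: (-4)m + (-136) = 0, so m = -34.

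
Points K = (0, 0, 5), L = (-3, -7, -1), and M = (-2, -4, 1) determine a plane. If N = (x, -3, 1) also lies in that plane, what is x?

-2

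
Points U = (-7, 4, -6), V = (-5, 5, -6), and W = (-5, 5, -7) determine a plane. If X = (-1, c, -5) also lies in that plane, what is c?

Coplanarity requires UV · (UW × UX) = 0.
UV = (2, 1, 0), UW = (2, 1, -1); the triple product is linear in c with coefficient 2 and constant term -14.
Setting it to zero: c = 7.

7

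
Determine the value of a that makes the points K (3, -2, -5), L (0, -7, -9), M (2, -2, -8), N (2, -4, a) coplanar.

-6

The points are coplanar iff KL · (KM × KN) = 0.
Expanding, this is linear in a: (-5)a + (-30) = 0.
So a = -6.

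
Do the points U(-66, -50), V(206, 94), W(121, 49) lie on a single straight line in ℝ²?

Yes

UV = (272, 144), UW = (187, 99).
Twice the signed area of △UVW is (272)(99) − (144)(187) = 0.
The triangle is degenerate (zero area), so the points are collinear.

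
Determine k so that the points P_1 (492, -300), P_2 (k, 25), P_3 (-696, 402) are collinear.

-58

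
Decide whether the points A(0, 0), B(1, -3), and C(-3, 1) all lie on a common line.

AB = (1, -3), AC = (-3, 1).
det[AB; AC] = (1)(1) − (-3)(-3) = -8.
The determinant is nonzero, so they are not collinear.

No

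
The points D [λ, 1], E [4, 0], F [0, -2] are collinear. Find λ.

Collinearity: (D − E) must be parallel to (F − E) = (-4, -2).
Cross-multiplying the components: (λ − 4)·(-2) = (1)·(-4).
Solving gives λ = 6.

6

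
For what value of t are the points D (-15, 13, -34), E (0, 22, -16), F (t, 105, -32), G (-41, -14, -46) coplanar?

Normal to plane DEG: n = (378, -288, -171); plane equation n·P = -3600.
Requiring n·F = -3600: (378)t + (-24768) = -3600.
So t = 56.

56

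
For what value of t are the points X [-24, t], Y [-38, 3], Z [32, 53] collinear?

Collinearity: (X − Y) must be parallel to (Z − Y) = (70, 50).
Cross-multiplying the components: (t − 3)·(70) = (14)·(50).
Solving gives t = 13.

13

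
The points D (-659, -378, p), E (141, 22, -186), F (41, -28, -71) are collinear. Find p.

Direction EF = (-100, -50, 115). From the x-coordinate of D, the parameter along the line is τ = (-659 − 141)/(-100) = 8.
Then p = (-186) + 8·(115) = 734.

734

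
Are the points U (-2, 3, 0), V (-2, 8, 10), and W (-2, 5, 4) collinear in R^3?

Yes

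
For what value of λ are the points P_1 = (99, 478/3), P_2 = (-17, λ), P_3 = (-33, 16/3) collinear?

24

Collinearity: (P_2 − P_1) must be parallel to (P_3 − P_1) = (-132, -154).
Cross-multiplying the components: (λ − 478/3)·(-132) = (-116)·(-154).
Solving gives λ = 24.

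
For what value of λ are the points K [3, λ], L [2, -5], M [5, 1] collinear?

-3

The three points are collinear iff det[KL; KM] = 0.
This determinant is linear in λ: (3)λ + (9) = 0, so λ = -3.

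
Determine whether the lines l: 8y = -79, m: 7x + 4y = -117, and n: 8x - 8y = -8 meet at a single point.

No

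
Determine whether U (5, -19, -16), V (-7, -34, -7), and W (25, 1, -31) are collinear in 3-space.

No

UV = (-12, -15, 9), UW = (20, 20, -15).
UV × UW = (45, 0, 60).
The cross product is nonzero, so the points do not lie on one line.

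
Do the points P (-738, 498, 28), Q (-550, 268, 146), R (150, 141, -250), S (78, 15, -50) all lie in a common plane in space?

The four points are coplanar iff the 3×3 determinant with rows PQ, PR, PS is zero.
Rows: (188, -230, 118), (888, -357, -278), (816, -483, -78).
Expanding along the first row: (188)(-106428) − (-230)(157584) + (118)(-137592) = 0.
Zero determinant ⇒ coplanar.

Yes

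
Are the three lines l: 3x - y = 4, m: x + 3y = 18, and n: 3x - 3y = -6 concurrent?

Yes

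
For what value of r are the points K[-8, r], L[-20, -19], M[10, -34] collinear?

-25

The three points are collinear iff det[KL; KM] = 0.
This determinant is linear in r: (30)r + (750) = 0, so r = -25.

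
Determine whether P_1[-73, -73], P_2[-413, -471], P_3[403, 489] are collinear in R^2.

P_1P_2 = (-340, -398), P_1P_3 = (476, 562).
det[P_1P_2; P_1P_3] = (-340)(562) − (-398)(476) = -1632.
The determinant is nonzero, so they are not collinear.

No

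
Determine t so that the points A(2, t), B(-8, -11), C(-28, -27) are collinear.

-3

Collinearity: (A − B) must be parallel to (C − B) = (-20, -16).
Cross-multiplying the components: (t − (-11))·(-20) = (10)·(-16).
Solving gives t = -3.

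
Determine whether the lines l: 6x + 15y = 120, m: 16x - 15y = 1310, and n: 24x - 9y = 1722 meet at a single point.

Yes

Intersecting l and m: solving the 2×2 system gives (x, y) = (65, -18).
Substitute into n: (24)(65) + (-9)(-18) = 1722.
This equals 1722, so (65, -18) lies on all three lines and they are concurrent.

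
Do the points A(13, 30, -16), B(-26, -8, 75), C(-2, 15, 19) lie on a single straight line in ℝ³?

AB = (-39, -38, 91), AC = (-15, -15, 35).
Comparing components 2 and 3: (-38)(35) − (91)(-15) = 35 ≠ 0, so AB and AC are not parallel and the points are not collinear.

No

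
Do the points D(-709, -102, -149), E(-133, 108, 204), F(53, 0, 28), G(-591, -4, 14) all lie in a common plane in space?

Yes

With D as base: DE = (576, 210, 353), DF = (762, 102, 177), DG = (118, 98, 163).
DF × DG = (-720, -103320, 62640).
DE · (DF × DG) = 0.
The scalar triple product vanishes, so the four points are coplanar.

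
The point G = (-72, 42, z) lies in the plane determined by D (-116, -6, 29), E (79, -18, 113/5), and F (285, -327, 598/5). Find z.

49/5

The plane through D, E, F has equation −(15708/5)x − (101167/5)y − 57783z = -1189881.
Substituting G: (-57783)z + (-3118038/5) = -1189881, so z = 49/5.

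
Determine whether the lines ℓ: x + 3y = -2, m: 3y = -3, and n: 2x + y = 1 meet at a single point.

Intersecting ℓ and m: solving the 2×2 system gives (x, y) = (1, -1).
Substitute into n: (2)(1) + (1)(-1) = 1.
This equals 1, so (1, -1) lies on all three lines and they are concurrent.

Yes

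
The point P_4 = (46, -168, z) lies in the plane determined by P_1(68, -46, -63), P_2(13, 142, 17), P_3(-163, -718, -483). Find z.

-133

The plane through P_1, P_2, P_3 has equation −25200x − 41580y + 80388z = -4865364.
Substituting P_4: (80388)z + (5826240) = -4865364, so z = -133.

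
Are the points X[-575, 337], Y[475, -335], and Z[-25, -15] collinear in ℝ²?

XY = (1050, -672), XZ = (550, -352).
Twice the signed area of △XYZ is (1050)(-352) − (-672)(550) = 0.
The triangle is degenerate (zero area), so the points are collinear.

Yes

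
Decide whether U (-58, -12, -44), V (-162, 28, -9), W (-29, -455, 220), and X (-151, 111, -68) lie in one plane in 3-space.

Yes

With U as base: UV = (-104, 40, 35), UW = (29, -443, 264), UX = (-93, 123, -24).
UW × UX = (-21840, -23856, -37632).
UV · (UW × UX) = 0.
The scalar triple product vanishes, so the four points are coplanar.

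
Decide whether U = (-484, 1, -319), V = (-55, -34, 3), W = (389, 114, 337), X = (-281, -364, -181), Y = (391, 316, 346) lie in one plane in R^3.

The plane through U, V, W has normal n = UV × UW = (-59346, -318, 79032) and equation n·P = 3511938.
Checking the remaining points: n·X = 2487186, n·Y = 4040298.
Since n·X = 2487186 ≠ 3511938, X is off the plane and the points are not all coplanar.

No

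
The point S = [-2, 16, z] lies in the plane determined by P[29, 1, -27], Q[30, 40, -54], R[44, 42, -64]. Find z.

-18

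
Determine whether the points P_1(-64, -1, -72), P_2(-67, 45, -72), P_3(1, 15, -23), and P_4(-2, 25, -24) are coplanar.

With P_1 as base: P_1P_2 = (-3, 46, 0), P_1P_3 = (65, 16, 49), P_1P_4 = (62, 26, 48).
P_1P_3 × P_1P_4 = (-506, -82, 698).
P_1P_2 · (P_1P_3 × P_1P_4) = -2254.
Since -2254 ≠ 0, the four points are not coplanar.

No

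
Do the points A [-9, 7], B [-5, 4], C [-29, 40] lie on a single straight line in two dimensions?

AB = (4, -3), AC = (-20, 33).
det[AB; AC] = (4)(33) − (-3)(-20) = 72.
The determinant is nonzero, so they are not collinear.

No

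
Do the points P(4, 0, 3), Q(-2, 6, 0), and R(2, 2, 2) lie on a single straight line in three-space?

PQ = (-6, 6, -3), PR = (-2, 2, -1).
Each component of PR is 1/3 times the corresponding component of PQ, so PR = 1/3·PQ and the points are collinear.

Yes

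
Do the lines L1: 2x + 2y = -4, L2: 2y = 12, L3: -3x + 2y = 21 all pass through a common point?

No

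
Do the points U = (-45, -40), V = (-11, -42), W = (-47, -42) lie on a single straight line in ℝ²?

No

UV = (34, -2), UW = (-2, -2).
If collinear, UW would be a scalar multiple of UV. But (34)·(-2) ≠ (-2)·(-2) (difference -72), so they are not parallel; the points are not collinear.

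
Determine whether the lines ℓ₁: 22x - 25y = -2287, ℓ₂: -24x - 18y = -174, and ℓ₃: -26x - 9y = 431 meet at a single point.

No

Lines aᵢx + bᵢy = cᵢ with pairwise distinct directions are concurrent exactly when det[aᵢ bᵢ cᵢ] = 0.
Here the determinant is -504.
Nonzero, so no common point exists.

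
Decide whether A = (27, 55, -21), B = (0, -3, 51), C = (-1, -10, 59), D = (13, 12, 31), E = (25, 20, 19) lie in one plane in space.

No

The plane through A, B, C has normal n = AB × AC = (40, 144, 131) and equation n·P = 6249.
Checking the remaining points: n·D = 6309, n·E = 6369.
Since n·D = 6309 ≠ 6249, D is off the plane and the points are not all coplanar.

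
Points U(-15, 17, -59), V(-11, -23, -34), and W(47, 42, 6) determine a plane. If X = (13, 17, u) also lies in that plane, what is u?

-24

Coplanarity requires UV · (UW × UX) = 0.
UV = (4, -40, 25), UW = (62, 25, 65); the triple product is linear in u with coefficient 2580 and constant term 61920.
Setting it to zero: u = -24.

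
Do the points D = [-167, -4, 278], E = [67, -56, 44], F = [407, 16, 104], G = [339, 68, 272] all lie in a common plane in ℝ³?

Yes

The four points are coplanar iff the 3×3 determinant with rows DE, DF, DG is zero.
Rows: (234, -52, -234), (574, 20, -174), (506, 72, -6).
Expanding along the first row: (234)(12408) − (-52)(84600) + (-234)(31208) = 0.
Zero determinant ⇒ coplanar.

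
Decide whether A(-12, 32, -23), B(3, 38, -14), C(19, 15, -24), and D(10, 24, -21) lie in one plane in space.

A normal to the plane through A, B, C is n = AB × AC = (147, 294, -441).
The plane has equation n·P = 17787. For D: n·D = 17787.
Equal, so D lies in the plane and all four are coplanar.

Yes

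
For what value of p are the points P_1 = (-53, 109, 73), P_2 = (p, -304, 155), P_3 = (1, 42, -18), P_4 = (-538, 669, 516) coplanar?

348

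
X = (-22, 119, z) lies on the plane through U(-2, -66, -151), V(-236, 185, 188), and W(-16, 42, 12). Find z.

A normal to the plane is n = UV × UW = (4301, 33396, -21758).
X lies in the plane iff n · UX = 0.
This gives (-21758)z + (2806782) = 0, so z = 129.

129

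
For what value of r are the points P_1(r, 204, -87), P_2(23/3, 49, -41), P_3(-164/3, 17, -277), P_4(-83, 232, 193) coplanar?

-167

The points are coplanar iff P_1P_2 · (P_1P_3 × P_1P_4) = 0.
Expanding, this is linear in r: (-35700)r + (-5961900) = 0.
So r = -167.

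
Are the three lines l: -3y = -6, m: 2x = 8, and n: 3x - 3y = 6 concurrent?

The three lines meet at one point iff the augmented coefficient matrix [aᵢ bᵢ cᵢ] has rank < 3, i.e. its determinant vanishes.
Here the determinant is 0.
It vanishes, so the lines are concurrent at (4, 2).

Yes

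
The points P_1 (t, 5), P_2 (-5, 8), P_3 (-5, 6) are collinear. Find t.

-5

The three points are collinear iff det[P_1P_2; P_1P_3] = 0.
This determinant is linear in t: (2)t + (10) = 0, so t = -5.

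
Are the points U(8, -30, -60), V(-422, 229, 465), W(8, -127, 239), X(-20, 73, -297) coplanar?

No

With U as base: UV = (-430, 259, 525), UW = (0, -97, 299), UX = (-28, 103, -237).
UW × UX = (-7808, -8372, -2716).
UV · (UW × UX) = -236808.
Since -236808 ≠ 0, the four points are not coplanar.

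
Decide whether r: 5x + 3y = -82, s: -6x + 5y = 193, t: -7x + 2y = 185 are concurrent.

Intersecting r and s: solving the 2×2 system gives (x, y) = (-23, 11).
Substitute into t: (-7)(-23) + (2)(11) = 183.
But t requires 185 ≠ 183, so the three lines have no common point.

No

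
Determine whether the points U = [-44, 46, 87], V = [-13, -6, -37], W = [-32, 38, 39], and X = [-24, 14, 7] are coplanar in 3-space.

A normal to the plane through U, V, W is n = UV × UW = (1504, 0, 376).
The plane has equation n·P = -33464. For X: n·X = -33464.
Equal, so X lies in the plane and all four are coplanar.

Yes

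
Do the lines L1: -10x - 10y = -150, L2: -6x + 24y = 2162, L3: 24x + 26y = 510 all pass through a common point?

The three lines meet at one point iff the augmented coefficient matrix [aᵢ bᵢ cᵢ] has rank < 3, i.e. its determinant vanishes.
Here the determinant is 40.
Nonzero, so no common point exists.

No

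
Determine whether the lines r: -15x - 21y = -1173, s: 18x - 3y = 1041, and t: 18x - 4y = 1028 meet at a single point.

Lines aᵢx + bᵢy = cᵢ with pairwise distinct directions are concurrent exactly when det[aᵢ bᵢ cᵢ] = 0.
Here the determinant is 0.
It vanishes, so the lines are concurrent at (60, 13).

Yes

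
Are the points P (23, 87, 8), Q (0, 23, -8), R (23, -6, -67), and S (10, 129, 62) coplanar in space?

The four points are coplanar iff the 3×3 determinant with rows PQ, PR, PS is zero.
Rows: (-23, -64, -16), (0, -93, -75), (-13, 42, 54).
Expanding along the first row: (-23)(-1872) − (-64)(-975) + (-16)(-1209) = 0.
Zero determinant ⇒ coplanar.

Yes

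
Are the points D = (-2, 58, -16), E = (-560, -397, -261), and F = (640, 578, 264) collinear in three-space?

No

DE = (-558, -455, -245), DF = (642, 520, 280).
Comparing components 3 and 1: (-245)(642) − (-558)(280) = -1050 ≠ 0, so DE and DF are not parallel and the points are not collinear.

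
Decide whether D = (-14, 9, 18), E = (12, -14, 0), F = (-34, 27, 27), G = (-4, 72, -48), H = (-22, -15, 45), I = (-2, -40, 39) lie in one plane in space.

The plane through D, E, F has normal n = DE × DF = (117, 126, 8) and equation n·P = -360.
Checking the remaining points: n·G = 8220, n·H = -4104, n·I = -4962.
Since n·G = 8220 ≠ -360, G is off the plane and the points are not all coplanar.

No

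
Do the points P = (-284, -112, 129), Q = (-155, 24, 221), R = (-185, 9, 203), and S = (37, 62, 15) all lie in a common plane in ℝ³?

With P as base: PQ = (129, 136, 92), PR = (99, 121, 74), PS = (321, 174, -114).
PR × PS = (-26670, 35040, -21615).
PQ · (PR × PS) = -663570.
Since -663570 ≠ 0, the four points are not coplanar.

No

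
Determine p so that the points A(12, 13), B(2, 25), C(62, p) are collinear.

Collinearity: (C − A) must be parallel to (B − A) = (-10, 12).
Cross-multiplying the components: (p − 13)·(-10) = (50)·(12).
Solving gives p = -47.

-47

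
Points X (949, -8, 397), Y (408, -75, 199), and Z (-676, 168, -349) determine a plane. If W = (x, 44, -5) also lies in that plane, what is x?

32

Coplanarity requires XY · (XZ × XW) = 0.
XY = (-541, -67, -198), XZ = (-1625, 176, -746); the triple product is linear in x with coefficient 84830 and constant term -2714560.
Setting it to zero: x = 32.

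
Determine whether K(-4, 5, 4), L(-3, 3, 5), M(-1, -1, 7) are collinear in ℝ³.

Yes

KL = (1, -2, 1), KM = (3, -6, 3).
KL × KM = (0, 0, 0).
The cross product vanishes, so the three points are collinear.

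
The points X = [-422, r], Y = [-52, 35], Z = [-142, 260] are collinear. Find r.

960

The three points are collinear iff det[XY; XZ] = 0.
This determinant is linear in r: (-90)r + (86400) = 0, so r = 960.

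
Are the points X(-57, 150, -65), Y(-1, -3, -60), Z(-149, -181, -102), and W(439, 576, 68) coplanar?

No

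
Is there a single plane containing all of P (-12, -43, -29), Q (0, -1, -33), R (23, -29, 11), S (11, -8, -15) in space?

With P as base: PQ = (12, 42, -4), PR = (35, 14, 40), PS = (23, 35, 14).
PR × PS = (-1204, 430, 903).
PQ · (PR × PS) = 0.
The scalar triple product vanishes, so the four points are coplanar.

Yes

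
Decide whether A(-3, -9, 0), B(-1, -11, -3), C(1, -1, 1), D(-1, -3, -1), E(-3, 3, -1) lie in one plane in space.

The plane through A, B, C has normal n = AB × AC = (22, -14, 24) and equation n·P = 60.
Checking the remaining points: n·D = -4, n·E = -132.
Since n·D = -4 ≠ 60, D is off the plane and the points are not all coplanar.

No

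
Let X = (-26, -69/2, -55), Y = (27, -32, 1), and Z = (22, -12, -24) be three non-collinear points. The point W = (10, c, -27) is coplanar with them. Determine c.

A normal to the plane is n = XY × XZ = (-2365/2, 1045, 2145/2).
W lies in the plane iff n · XW = 0.
This gives (1045)c + (47025/2) = 0, so c = -45/2.

-45/2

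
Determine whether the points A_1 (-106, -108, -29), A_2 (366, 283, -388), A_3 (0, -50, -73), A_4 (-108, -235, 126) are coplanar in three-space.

No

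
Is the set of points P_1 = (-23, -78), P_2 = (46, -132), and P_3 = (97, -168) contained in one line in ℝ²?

P_1P_2 = (69, -54), P_1P_3 = (120, -90).
det[P_1P_2; P_1P_3] = (69)(-90) − (-54)(120) = 270.
The determinant is nonzero, so they are not collinear.

No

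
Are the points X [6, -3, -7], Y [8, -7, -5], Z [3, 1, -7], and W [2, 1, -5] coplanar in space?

With X as base: XY = (2, -4, 2), XZ = (-3, 4, 0), XW = (-4, 4, 2).
XZ × XW = (8, 6, 4).
XY · (XZ × XW) = 0.
The scalar triple product vanishes, so the four points are coplanar.

Yes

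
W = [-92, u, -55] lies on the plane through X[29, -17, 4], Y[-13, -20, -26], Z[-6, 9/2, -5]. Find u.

31/2

A normal to the plane is n = XY × XZ = (672, 672, -1008).
W lies in the plane iff n · XW = 0.
This gives (672)u + (-10416) = 0, so u = 31/2.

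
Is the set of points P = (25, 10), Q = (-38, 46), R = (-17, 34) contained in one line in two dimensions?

PQ = (-63, 36), PR = (-42, 24).
Checking proportionality: PR = 2/3·PQ, so the vectors are parallel and the points are collinear.

Yes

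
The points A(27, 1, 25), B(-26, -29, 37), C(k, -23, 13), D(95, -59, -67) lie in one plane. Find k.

Coplanarity ⇔ det[AB; AC; AD] = 0.
Expanding, this is linear in k: (-3480)k + (59160) = 0.
So k = 17.

17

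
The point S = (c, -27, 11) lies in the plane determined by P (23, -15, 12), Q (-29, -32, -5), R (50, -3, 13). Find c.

A normal to the plane is n = PQ × PR = (187, -407, -165).
S lies in the plane iff n · PS = 0.
This gives (187)c + (748) = 0, so c = -4.

-4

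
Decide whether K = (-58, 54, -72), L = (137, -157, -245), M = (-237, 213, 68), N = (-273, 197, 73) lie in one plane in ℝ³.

No

The four points are coplanar iff the 3×3 determinant with rows KL, KM, KN is zero.
Rows: (195, -211, -173), (-179, 159, 140), (-215, 143, 145).
Expanding along the first row: (195)(3035) − (-211)(4145) + (-173)(8588) = -19304.
Nonzero ⇒ not coplanar.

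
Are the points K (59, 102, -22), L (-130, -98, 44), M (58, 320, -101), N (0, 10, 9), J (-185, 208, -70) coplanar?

No

The plane through K, L, M has normal n = KL × KM = (1412, -14997, -41402) and equation n·P = -535542.
Checking the remaining points: n·N = -522588, n·J = -482456.
Since n·N = -522588 ≠ -535542, N is off the plane and the points are not all coplanar.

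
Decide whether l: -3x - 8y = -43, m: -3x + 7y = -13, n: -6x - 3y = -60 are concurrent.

Yes

Intersecting l and m: solving the 2×2 system gives (x, y) = (9, 2).
Substitute into n: (-6)(9) + (-3)(2) = -60.
This equals -60, so (9, 2) lies on all three lines and they are concurrent.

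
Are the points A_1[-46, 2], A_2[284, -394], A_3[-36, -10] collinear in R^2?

A_1A_2 = (330, -396), A_1A_3 = (10, -12).
Twice the signed area of △A_1A_2A_3 is (330)(-12) − (-396)(10) = 0.
The triangle is degenerate (zero area), so the points are collinear.

Yes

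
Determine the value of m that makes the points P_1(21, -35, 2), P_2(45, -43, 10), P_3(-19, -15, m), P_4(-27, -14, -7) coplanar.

-2

The points are coplanar iff P_1P_2 · (P_1P_3 × P_1P_4) = 0.
Expanding, this is linear in m: (-120)m + (-240) = 0.
So m = -2.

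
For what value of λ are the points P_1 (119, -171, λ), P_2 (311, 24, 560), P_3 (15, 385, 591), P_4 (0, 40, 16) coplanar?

-101

The points are coplanar iff P_1P_2 · (P_1P_3 × P_1P_4) = 0.
Expanding, this is linear in λ: (-107535)λ + (-10861035) = 0.
So λ = -101.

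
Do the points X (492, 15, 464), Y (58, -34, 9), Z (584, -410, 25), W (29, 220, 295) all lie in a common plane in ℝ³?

The four points are coplanar iff the 3×3 determinant with rows XY, XZ, XW is zero.
Rows: (-434, -49, -455), (92, -425, -439), (-463, 205, -169).
Expanding along the first row: (-434)(161820) − (-49)(-218805) + (-455)(-177915) = 0.
Zero determinant ⇒ coplanar.

Yes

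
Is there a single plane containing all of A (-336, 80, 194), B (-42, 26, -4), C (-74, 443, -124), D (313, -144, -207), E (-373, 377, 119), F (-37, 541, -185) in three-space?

The plane through A, B, C has normal n = AB × AC = (89046, 41616, 120870) and equation n·P = -3141396.
Checking the remaining points: n·D = -3141396, n·E = -3141396, n·F = -3141396.
All equal -3141396, so all 6 points lie in one plane.

Yes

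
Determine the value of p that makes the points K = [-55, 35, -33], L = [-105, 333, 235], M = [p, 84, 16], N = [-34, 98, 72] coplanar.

The points are coplanar iff KL · (KM × KN) = 0.
Expanding, this is linear in p: (-14406)p + (-864360) = 0.
So p = -60.

-60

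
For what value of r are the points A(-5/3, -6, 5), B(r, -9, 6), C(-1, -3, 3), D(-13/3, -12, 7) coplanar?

-3

The points are coplanar iff AB · (AC × AD) = 0.
Expanding, this is linear in r: (-6)r + (-18) = 0.
So r = -3.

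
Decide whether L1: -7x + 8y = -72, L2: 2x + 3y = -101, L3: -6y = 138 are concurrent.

Intersecting L1 and L2: solving the 2×2 system gives (x, y) = (-16, -23).
Substitute into L3: (0)(-16) + (-6)(-23) = 138.
This equals 138, so (-16, -23) lies on all three lines and they are concurrent.

Yes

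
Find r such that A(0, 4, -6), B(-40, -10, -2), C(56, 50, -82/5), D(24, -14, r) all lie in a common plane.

-18/5

Normal to plane ABC: n = (-192/5, -192, -1056); plane equation n·P = 5568.
Requiring n·D = 5568: (-1056)r + (8832/5) = 5568.
So r = -18/5.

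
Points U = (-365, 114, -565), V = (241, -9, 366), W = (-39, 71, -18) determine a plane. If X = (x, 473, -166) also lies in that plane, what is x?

Coplanarity requires UV · (UW × UX) = 0.
UV = (606, -123, 931), UW = (326, -43, 547); the triple product is linear in x with coefficient -27248 and constant term -14386944.
Setting it to zero: x = -528.

-528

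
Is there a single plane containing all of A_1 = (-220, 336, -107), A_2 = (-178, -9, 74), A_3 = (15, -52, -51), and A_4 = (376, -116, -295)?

A normal to the plane through A_1, A_2, A_3 is n = A_1A_2 × A_1A_3 = (50908, 40183, 64779).
The plane has equation n·P = -4629625. For A_4: n·A_4 = -4629625.
Equal, so A_4 lies in the plane and all four are coplanar.

Yes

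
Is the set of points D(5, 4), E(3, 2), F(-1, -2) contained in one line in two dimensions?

DE = (-2, -2), DF = (-6, -6).
det[DE; DF] = (-2)(-6) − (-2)(-6) = 0.
The determinant is zero, so the points are collinear.

Yes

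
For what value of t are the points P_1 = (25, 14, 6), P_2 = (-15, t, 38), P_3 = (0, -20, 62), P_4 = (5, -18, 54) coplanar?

46

Normal to plane P_1P_3P_4: n = (160, 80, 120); plane equation n·P = 5840.
Requiring n·P_2 = 5840: (80)t + (2160) = 5840.
So t = 46.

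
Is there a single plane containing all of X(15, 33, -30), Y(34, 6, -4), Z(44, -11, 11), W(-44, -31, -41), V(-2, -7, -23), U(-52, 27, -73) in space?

No

The plane through X, Y, Z has normal n = XY × XZ = (37, -25, -53) and equation n·P = 1320.
Checking the remaining points: n·W = 1320, n·V = 1320, n·U = 1270.
Since n·U = 1270 ≠ 1320, U is off the plane and the points are not all coplanar.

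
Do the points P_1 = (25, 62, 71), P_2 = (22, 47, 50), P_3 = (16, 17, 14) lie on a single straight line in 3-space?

P_1P_2 = (-3, -15, -21), P_1P_3 = (-9, -45, -57).
P_1P_2 × P_1P_3 = (-90, 18, 0).
The cross product is nonzero, so the points do not lie on one line.

No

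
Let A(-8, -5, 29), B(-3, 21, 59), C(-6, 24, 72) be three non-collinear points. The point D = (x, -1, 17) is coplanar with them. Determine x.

-1

Coplanarity requires AB · (AC × AD) = 0.
AB = (5, 26, 30), AC = (2, 29, 43); the triple product is linear in x with coefficient 248 and constant term 248.
Setting it to zero: x = -1.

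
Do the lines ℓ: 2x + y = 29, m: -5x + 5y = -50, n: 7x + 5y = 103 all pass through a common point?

No

Lines aᵢx + bᵢy = cᵢ with pairwise distinct directions are concurrent exactly when det[aᵢ bᵢ cᵢ] = 0.
Here the determinant is -45.
Nonzero, so no common point exists.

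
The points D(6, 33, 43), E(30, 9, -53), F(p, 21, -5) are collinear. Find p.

Direction DE = (24, -24, -96). From the y-coordinate of F, the parameter along the line is τ = (21 − 33)/(-24) = 1/2.
Then p = 6 + 1/2·(24) = 18.

18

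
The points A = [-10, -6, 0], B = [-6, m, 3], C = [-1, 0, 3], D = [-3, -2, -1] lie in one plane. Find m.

-3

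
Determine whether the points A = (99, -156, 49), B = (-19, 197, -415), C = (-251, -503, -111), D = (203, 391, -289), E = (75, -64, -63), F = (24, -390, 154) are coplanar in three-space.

The plane through A, B, C has normal n = AB × AC = (-217488, 143520, 164496) and equation n·P = -35860128.
Checking the remaining points: n·D = -35573088, n·E = -35860128, n·F = -35860128.
Since n·D = -35573088 ≠ -35860128, D is off the plane and the points are not all coplanar.

No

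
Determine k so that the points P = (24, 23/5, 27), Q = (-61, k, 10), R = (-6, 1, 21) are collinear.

Direction PR = (-30, -18/5, -6). From the x-coordinate of Q, the parameter along the line is τ = (-61 − 24)/(-30) = 17/6.
Then k = 23/5 + 17/6·(-18/5) = -28/5.

-28/5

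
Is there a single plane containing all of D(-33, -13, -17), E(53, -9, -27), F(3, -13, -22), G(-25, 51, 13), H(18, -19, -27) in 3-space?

The plane through D, E, F has normal n = DE × DF = (-20, 70, -144) and equation n·P = 2198.
Checking the remaining points: n·G = 2198, n·H = 2198.
All equal 2198, so all 5 points lie in one plane.

Yes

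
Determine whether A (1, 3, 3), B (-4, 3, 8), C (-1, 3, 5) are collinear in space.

Yes

AB = (-5, 0, 5), AC = (-2, 0, 2).
Each component of AC is 2/5 times the corresponding component of AB, so AC = 2/5·AB and the points are collinear.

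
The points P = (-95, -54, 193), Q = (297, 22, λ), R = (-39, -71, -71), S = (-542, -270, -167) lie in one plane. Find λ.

Normal to plane PRS: n = (-50904, 138168, -19695); plane equation n·X = -6426327.
Requiring n·Q = -6426327: (-19695)λ + (-12078792) = -6426327.
So λ = -287.

-287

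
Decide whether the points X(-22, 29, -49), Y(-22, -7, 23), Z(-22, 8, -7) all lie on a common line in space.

XY = (0, -36, 72), XZ = (0, -21, 42).
XY × XZ = (0, 0, 0).
The cross product vanishes, so the three points are collinear.

Yes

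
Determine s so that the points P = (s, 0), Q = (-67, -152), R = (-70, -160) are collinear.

The three points are collinear iff det[PQ; PR] = 0.
This determinant is linear in s: (8)s + (80) = 0, so s = -10.

-10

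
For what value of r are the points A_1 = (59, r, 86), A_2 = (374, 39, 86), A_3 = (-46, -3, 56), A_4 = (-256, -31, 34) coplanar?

Coplanarity ⇔ det[A_1A_2; A_1A_3; A_1A_4] = 0.
Expanding, this is linear in r: (2940)r + (-88200) = 0.
So r = 30.

30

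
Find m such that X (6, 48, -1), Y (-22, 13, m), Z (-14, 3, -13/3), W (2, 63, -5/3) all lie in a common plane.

Normal to plane XZW: n = (80, 0, -480); plane equation n·P = 960.
Requiring n·Y = 960: (-480)m + (-1760) = 960.
So m = -17/3.

-17/3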